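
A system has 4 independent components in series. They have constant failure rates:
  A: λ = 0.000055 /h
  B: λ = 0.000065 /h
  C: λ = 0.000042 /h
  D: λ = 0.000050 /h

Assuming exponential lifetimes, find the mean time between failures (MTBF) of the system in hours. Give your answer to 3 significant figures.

Series of exponential components: λ_sys = Σ λ_i
λ_sys = 0.000055 + 0.000065 + 0.000042 + 0.000050 = 2.1200e-04 /h
MTBF = 1 / λ_sys = 4720 h

4720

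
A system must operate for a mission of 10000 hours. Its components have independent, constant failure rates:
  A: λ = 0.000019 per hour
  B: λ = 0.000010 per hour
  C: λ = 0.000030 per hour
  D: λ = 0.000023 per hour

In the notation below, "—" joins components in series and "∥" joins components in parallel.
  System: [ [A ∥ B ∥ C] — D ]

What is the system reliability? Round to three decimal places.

0.791

R(A) = exp(−0.000019 × 10000) = 0.82696
R(B) = exp(−0.000010 × 10000) = 0.90484
R(C) = exp(−0.000030 × 10000) = 0.74082
R(D) = exp(−0.000023 × 10000) = 0.79453
Parallel (A, B, and C): 1 − (1 − 0.82696)(1 − 0.90484)(1 − 0.74082) = 0.99573
Series ([0.99573] and D): 0.99573 × 0.79453 = 0.791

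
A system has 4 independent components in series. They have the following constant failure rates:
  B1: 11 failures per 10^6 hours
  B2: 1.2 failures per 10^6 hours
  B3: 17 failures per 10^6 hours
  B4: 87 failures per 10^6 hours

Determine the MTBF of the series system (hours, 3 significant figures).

8610

Series of exponential components: λ_sys = Σ λ_i
λ_sys = 0.000011 + 0.0000012 + 0.000017 + 0.000087 = 1.1620e-04 /h
MTBF = 1 / λ_sys = 8610 h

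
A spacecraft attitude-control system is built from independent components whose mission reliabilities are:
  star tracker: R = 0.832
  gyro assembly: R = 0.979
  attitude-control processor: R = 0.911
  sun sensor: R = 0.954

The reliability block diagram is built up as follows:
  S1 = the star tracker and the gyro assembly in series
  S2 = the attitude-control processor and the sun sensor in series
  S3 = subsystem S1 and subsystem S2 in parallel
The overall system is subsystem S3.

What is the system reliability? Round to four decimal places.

Series (star tracker and gyro assembly): 0.832000 × 0.979000 = 0.814528
Series (attitude-control processor and sun sensor): 0.911000 × 0.954000 = 0.869094
Parallel ([0.814528] and [0.869094]): 1 − (1 − 0.814528)(1 − 0.869094) = 0.9757

0.9757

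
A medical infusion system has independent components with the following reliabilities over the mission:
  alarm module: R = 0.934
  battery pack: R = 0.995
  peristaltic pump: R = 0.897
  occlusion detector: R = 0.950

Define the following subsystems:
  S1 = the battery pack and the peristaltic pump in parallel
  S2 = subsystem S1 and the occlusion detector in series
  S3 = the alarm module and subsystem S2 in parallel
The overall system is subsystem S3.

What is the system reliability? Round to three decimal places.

0.997

Parallel (battery pack and peristaltic pump): 1 − (1 − 0.99500)(1 − 0.89700) = 0.99949
Series ([0.99949] and occlusion detector): 0.99949 × 0.95000 = 0.94952
Parallel (alarm module and [0.94952]): 1 − (1 − 0.93400)(1 − 0.94952) = 0.997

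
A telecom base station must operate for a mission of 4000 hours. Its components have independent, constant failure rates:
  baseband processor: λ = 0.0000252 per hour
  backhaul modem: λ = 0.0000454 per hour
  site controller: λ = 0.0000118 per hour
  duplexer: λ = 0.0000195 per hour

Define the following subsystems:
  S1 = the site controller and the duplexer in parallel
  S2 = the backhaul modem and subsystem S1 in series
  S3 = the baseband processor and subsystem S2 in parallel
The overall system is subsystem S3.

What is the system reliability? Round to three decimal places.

R(baseband processor) = exp(−0.0000252 × 4000) = 0.90411
R(backhaul modem) = exp(−0.0000454 × 4000) = 0.83393
R(site controller) = exp(−0.0000118 × 4000) = 0.95390
R(duplexer) = exp(−0.0000195 × 4000) = 0.92496
Parallel (site controller and duplexer): 1 − (1 − 0.95390)(1 − 0.92496) = 0.99654
Series (backhaul modem and [0.99654]): 0.83393 × 0.99654 = 0.83104
Parallel (baseband processor and [0.83104]): 1 − (1 − 0.90411)(1 − 0.83104) = 0.984

0.984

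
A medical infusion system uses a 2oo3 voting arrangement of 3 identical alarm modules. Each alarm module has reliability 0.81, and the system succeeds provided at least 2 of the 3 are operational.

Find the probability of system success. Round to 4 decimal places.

R = Σ_{i=2}^{3} C(3,i) p^i (1−p)^{3−i} with p = 0.81
C(3,2)·0.81^2·0.19^1 = 0.373977
C(3,3)·0.81^3·0.19^0 = 0.531441
Sum = 0.9054

0.9054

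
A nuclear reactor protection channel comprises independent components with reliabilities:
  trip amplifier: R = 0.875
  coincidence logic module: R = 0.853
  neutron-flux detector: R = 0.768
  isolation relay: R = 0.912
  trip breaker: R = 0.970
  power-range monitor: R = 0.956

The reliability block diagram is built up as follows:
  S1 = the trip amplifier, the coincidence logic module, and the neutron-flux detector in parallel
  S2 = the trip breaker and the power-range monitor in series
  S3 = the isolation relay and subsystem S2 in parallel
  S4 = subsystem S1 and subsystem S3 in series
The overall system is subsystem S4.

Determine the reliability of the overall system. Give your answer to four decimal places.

Parallel (trip amplifier, coincidence logic module, and neutron-flux detector): 1 − (1 − 0.875000)(1 − 0.853000)(1 − 0.768000) = 0.995737
Series (trip breaker and power-range monitor): 0.970000 × 0.956000 = 0.927320
Parallel (isolation relay and [0.927320]): 1 − (1 − 0.912000)(1 − 0.927320) = 0.993604
Series ([0.995737] and [0.993604]): 0.995737 × 0.993604 = 0.9894

0.9894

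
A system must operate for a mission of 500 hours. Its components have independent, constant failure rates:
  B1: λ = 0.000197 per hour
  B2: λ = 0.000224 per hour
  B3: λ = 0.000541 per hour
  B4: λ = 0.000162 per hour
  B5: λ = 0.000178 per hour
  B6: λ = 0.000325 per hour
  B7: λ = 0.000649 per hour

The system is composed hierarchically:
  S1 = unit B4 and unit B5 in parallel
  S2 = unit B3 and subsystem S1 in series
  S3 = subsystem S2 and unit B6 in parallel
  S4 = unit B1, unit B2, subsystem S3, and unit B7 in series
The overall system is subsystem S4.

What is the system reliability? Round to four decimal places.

R(B1) = exp(−0.000197 × 500) = 0.906196
R(B2) = exp(−0.000224 × 500) = 0.894044
R(B3) = exp(−0.000541 × 500) = 0.762998
R(B4) = exp(−0.000162 × 500) = 0.922194
R(B5) = exp(−0.000178 × 500) = 0.914846
R(B6) = exp(−0.000325 × 500) = 0.850016
R(B7) = exp(−0.000649 × 500) = 0.722889
Parallel (B4 and B5): 1 − (1 − 0.922194)(1 − 0.914846) = 0.993375
Series (B3 and [0.993375]): 0.762998 × 0.993375 = 0.757943
Parallel ([0.757943] and B6): 1 − (1 − 0.757943)(1 − 0.850016) = 0.963695
Series (B1, B2, [0.963695], and B7): 0.906196 × 0.894044 × 0.963695 × 0.722889 = 0.5644

0.5644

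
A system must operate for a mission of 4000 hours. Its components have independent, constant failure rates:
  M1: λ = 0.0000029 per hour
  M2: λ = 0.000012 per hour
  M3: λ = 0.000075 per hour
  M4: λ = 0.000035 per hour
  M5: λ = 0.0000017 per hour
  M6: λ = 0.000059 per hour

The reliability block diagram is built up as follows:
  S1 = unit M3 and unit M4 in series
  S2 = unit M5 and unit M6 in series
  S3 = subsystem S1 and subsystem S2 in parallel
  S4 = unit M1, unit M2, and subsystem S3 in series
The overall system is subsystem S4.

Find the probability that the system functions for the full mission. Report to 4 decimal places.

R(M1) = exp(−0.0000029 × 4000) = 0.988467
R(M2) = exp(−0.000012 × 4000) = 0.953134
R(M3) = exp(−0.000075 × 4000) = 0.740818
R(M4) = exp(−0.000035 × 4000) = 0.869358
R(M5) = exp(−0.0000017 × 4000) = 0.993223
R(M6) = exp(−0.000059 × 4000) = 0.789781
Series (M3 and M4): 0.740818 × 0.869358 = 0.644036
Series (M5 and M6): 0.993223 × 0.789781 = 0.784429
Parallel ([0.644036] and [0.784429]): 1 − (1 − 0.644036)(1 − 0.784429) = 0.923264
Series (M1, M2, and [0.923264]): 0.988467 × 0.953134 × 0.923264 = 0.8698

0.8698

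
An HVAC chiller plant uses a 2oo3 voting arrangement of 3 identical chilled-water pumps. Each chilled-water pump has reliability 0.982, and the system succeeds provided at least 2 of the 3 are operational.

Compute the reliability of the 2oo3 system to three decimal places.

R = Σ_{i=2}^{3} C(3,i) p^i (1−p)^{3−i} with p = 0.982
C(3,2)·0.982^2·0.018^1 = 0.05207
C(3,3)·0.982^3·0.018^0 = 0.94697
Sum = 0.999

0.999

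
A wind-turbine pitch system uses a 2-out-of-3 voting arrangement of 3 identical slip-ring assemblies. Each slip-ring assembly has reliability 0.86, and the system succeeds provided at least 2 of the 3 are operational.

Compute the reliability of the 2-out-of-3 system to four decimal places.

R = Σ_{i=2}^{3} C(3,i) p^i (1−p)^{3−i} with p = 0.86
C(3,2)·0.86^2·0.14^1 = 0.310632
C(3,3)·0.86^3·0.14^0 = 0.636056
Sum = 0.9467

0.9467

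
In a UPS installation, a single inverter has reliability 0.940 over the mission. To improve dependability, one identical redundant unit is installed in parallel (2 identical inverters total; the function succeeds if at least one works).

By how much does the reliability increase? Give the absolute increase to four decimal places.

0.0564

R_before = 0.940
R_after = 1 − (1 − 0.940)^2 = 0.9964
ΔR = 0.9964 − 0.940 = 0.0564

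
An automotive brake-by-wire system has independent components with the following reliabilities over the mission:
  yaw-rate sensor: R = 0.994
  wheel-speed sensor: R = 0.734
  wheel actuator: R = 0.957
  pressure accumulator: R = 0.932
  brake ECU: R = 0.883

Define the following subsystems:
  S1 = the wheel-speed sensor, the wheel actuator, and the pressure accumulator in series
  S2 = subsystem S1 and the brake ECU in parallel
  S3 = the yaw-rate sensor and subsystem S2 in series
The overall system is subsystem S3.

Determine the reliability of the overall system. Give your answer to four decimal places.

Series (wheel-speed sensor, wheel actuator, and pressure accumulator): 0.734000 × 0.957000 × 0.932000 = 0.654672
Parallel ([0.654672] and brake ECU): 1 − (1 − 0.654672)(1 − 0.883000) = 0.959597
Series (yaw-rate sensor and [0.959597]): 0.994000 × 0.959597 = 0.9538

0.9538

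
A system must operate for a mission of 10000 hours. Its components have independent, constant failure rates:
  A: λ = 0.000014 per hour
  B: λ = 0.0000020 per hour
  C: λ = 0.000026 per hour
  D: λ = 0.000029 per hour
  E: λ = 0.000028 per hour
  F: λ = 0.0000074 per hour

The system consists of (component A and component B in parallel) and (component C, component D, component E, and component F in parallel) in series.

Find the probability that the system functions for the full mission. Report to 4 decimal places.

0.9964

R(A) = exp(−0.000014 × 10000) = 0.869358
R(B) = exp(−0.0000020 × 10000) = 0.980199
R(C) = exp(−0.000026 × 10000) = 0.771052
R(D) = exp(−0.000029 × 10000) = 0.748264
R(E) = exp(−0.000028 × 10000) = 0.755784
R(F) = exp(−0.0000074 × 10000) = 0.928672
Parallel (A and B): 1 − (1 − 0.869358)(1 − 0.980199) = 0.997413
Parallel (C, D, E, and F): 1 − (1 − 0.771052)(1 − 0.748264)(1 − 0.755784)(1 − 0.928672) = 0.998996
Series ([0.997413] and [0.998996]): 0.997413 × 0.998996 = 0.9964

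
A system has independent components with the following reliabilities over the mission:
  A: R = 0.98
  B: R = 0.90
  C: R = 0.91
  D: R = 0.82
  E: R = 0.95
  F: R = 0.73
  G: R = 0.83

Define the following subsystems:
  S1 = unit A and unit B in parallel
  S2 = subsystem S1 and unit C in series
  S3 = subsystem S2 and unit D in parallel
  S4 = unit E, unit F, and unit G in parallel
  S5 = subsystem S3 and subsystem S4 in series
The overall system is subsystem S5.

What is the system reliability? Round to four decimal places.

0.9812

Parallel (A and B): 1 − (1 − 0.980000)(1 − 0.900000) = 0.998000
Series ([0.998000] and C): 0.998000 × 0.910000 = 0.908180
Parallel ([0.908180] and D): 1 − (1 − 0.908180)(1 − 0.820000) = 0.983472
Parallel (E, F, and G): 1 − (1 − 0.950000)(1 − 0.730000)(1 − 0.830000) = 0.997705
Series ([0.983472] and [0.997705]): 0.983472 × 0.997705 = 0.9812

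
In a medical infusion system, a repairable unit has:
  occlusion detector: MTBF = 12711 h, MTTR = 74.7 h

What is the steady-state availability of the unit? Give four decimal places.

A(occlusion detector) = MTBF/(MTBF+MTTR) = 12711/(12711+74.7) = 0.9942

0.9942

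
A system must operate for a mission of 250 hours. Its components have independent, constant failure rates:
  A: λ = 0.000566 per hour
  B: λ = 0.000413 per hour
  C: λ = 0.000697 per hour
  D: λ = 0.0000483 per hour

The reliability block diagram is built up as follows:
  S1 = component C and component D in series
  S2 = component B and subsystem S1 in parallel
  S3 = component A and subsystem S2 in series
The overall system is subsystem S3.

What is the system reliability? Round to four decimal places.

0.8536

R(A) = exp(−0.000566 × 250) = 0.868055
R(B) = exp(−0.000413 × 250) = 0.901901
R(C) = exp(−0.000697 × 250) = 0.840087
R(D) = exp(−0.0000483 × 250) = 0.987998
Series (C and D): 0.840087 × 0.987998 = 0.830004
Parallel (B and [0.830004]): 1 − (1 − 0.901901)(1 − 0.830004) = 0.983324
Series (A and [0.983324]): 0.868055 × 0.983324 = 0.8536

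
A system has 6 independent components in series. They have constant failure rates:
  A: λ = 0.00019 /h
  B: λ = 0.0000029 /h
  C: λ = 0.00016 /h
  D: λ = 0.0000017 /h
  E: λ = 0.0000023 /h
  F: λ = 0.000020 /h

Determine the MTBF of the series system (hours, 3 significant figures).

2650

Series of exponential components: λ_sys = Σ λ_i
λ_sys = 0.00019 + 0.0000029 + 0.00016 + 0.0000017 + 0.0000023 + 0.000020 = 3.7690e-04 /h
MTBF = 1 / λ_sys = 2650 h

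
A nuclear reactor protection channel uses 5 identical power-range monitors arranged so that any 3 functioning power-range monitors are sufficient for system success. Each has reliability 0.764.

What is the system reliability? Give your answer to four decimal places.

0.9107

R = Σ_{i=3}^{5} C(5,i) p^i (1−p)^{5−i} with p = 0.764
C(5,3)·0.764^3·0.236^2 = 0.248373
C(5,4)·0.764^4·0.236^1 = 0.402027
C(5,5)·0.764^5·0.236^0 = 0.260296
Sum = 0.9107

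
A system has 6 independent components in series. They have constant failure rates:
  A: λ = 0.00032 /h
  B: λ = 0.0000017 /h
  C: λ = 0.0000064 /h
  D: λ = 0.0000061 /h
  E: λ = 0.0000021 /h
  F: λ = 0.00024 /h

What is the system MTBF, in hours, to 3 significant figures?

1740

Series of exponential components: λ_sys = Σ λ_i
λ_sys = 0.00032 + 0.0000017 + 0.0000064 + 0.0000061 + 0.0000021 + 0.00024 = 5.7630e-04 /h
MTBF = 1 / λ_sys = 1740 h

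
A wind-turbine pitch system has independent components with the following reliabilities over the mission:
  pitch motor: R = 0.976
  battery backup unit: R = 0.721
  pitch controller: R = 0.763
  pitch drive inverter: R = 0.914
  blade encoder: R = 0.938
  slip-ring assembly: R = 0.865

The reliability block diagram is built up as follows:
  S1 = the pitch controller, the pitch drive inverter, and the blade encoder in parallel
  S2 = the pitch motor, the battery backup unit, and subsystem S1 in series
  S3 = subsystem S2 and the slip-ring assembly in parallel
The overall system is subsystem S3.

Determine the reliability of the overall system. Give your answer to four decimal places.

0.9599

Parallel (pitch controller, pitch drive inverter, and blade encoder): 1 − (1 − 0.763000)(1 − 0.914000)(1 − 0.938000) = 0.998736
Series (pitch motor, battery backup unit, and [0.998736]): 0.976000 × 0.721000 × 0.998736 = 0.702807
Parallel ([0.702807] and slip-ring assembly): 1 − (1 − 0.702807)(1 − 0.865000) = 0.9599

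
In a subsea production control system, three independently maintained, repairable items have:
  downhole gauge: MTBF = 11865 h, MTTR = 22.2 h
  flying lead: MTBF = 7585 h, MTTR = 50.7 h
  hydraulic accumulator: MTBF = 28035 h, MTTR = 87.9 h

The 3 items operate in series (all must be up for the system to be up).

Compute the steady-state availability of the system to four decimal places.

A(downhole gauge) = MTBF/(MTBF+MTTR) = 11865/(11865+22.2) = 0.998132
A(flying lead) = MTBF/(MTBF+MTTR) = 7585/(7585+50.7) = 0.993360
A(hydraulic accumulator) = MTBF/(MTBF+MTTR) = 28035/(28035+87.9) = 0.996874
Series availability: 0.998132 × 0.993360 × 0.996874 = 0.9884

0.9884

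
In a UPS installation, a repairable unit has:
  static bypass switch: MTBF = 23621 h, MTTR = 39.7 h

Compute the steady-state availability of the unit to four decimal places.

A(static bypass switch) = MTBF/(MTBF+MTTR) = 23621/(23621+39.7) = 0.9983

0.9983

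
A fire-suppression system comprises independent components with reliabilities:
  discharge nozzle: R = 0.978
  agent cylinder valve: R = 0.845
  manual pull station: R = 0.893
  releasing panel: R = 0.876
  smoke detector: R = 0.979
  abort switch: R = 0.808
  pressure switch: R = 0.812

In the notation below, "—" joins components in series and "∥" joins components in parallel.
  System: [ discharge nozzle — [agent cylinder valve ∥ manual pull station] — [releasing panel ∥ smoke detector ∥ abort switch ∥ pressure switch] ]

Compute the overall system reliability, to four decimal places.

Parallel (agent cylinder valve and manual pull station): 1 − (1 − 0.845000)(1 − 0.893000) = 0.983415
Parallel (releasing panel, smoke detector, abort switch, and pressure switch): 1 − (1 − 0.876000)(1 − 0.979000)(1 − 0.808000)(1 − 0.812000) = 0.999906
Series (discharge nozzle, [0.983415], and [0.999906]): 0.978000 × 0.983415 × 0.999906 = 0.9617

0.9617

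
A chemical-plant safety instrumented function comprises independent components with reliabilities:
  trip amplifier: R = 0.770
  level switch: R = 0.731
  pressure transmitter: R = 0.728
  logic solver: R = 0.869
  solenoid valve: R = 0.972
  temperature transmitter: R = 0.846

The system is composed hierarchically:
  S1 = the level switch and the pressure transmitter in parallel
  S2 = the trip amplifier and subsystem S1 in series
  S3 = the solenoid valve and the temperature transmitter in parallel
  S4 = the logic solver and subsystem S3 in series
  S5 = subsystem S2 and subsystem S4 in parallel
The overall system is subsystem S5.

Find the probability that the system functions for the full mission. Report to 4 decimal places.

Parallel (level switch and pressure transmitter): 1 − (1 − 0.731000)(1 − 0.728000) = 0.926832
Series (trip amplifier and [0.926832]): 0.770000 × 0.926832 = 0.713661
Parallel (solenoid valve and temperature transmitter): 1 − (1 − 0.972000)(1 − 0.846000) = 0.995688
Series (logic solver and [0.995688]): 0.869000 × 0.995688 = 0.865253
Parallel ([0.713661] and [0.865253]): 1 − (1 − 0.713661)(1 − 0.865253) = 0.9614

0.9614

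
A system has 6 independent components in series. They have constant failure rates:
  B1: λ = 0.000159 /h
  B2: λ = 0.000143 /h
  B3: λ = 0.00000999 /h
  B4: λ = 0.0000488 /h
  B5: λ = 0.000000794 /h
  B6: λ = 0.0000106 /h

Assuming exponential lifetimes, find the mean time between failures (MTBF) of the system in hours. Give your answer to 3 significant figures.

2690

Series of exponential components: λ_sys = Σ λ_i
λ_sys = 0.000159 + 0.000143 + 0.00000999 + 0.0000488 + 0.000000794 + 0.0000106 = 3.7218e-04 /h
MTBF = 1 / λ_sys = 2690 h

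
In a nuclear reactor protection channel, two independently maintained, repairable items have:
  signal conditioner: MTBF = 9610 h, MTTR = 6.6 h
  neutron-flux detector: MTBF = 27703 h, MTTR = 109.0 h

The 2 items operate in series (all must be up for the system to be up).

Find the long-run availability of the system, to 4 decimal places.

0.9954

A(signal conditioner) = MTBF/(MTBF+MTTR) = 9610/(9610+6.6) = 0.999314
A(neutron-flux detector) = MTBF/(MTBF+MTTR) = 27703/(27703+109.0) = 0.996081
Series availability: 0.999314 × 0.996081 = 0.9954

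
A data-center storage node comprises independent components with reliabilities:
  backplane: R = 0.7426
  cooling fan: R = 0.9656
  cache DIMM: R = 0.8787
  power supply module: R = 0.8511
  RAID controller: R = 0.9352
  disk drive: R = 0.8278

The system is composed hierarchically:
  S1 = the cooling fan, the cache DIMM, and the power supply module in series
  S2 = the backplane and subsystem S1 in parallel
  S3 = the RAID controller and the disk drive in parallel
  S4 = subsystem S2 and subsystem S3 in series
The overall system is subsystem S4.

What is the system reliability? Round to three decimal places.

0.918

Series (cooling fan, cache DIMM, and power supply module): 0.96560 × 0.87870 × 0.85110 = 0.72214
Parallel (backplane and [0.72214]): 1 − (1 − 0.74260)(1 − 0.72214) = 0.92848
Parallel (RAID controller and disk drive): 1 − (1 − 0.93520)(1 − 0.82780) = 0.98884
Series ([0.92848] and [0.98884]): 0.92848 × 0.98884 = 0.918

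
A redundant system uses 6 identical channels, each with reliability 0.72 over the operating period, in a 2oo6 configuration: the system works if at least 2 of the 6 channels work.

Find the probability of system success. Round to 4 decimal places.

0.9921

R = Σ_{i=2}^{6} C(6,i) p^i (1−p)^{6−i} with p = 0.72
C(6,2)·0.72^2·0.28^4 = 0.047796
C(6,3)·0.72^3·0.28^3 = 0.163871
C(6,4)·0.72^4·0.28^2 = 0.316037
C(6,5)·0.72^5·0.28^1 = 0.325066
C(6,6)·0.72^6·0.28^0 = 0.139314
Sum = 0.9921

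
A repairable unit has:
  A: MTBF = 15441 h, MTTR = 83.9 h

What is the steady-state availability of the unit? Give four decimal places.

A(A) = MTBF/(MTBF+MTTR) = 15441/(15441+83.9) = 0.9946

0.9946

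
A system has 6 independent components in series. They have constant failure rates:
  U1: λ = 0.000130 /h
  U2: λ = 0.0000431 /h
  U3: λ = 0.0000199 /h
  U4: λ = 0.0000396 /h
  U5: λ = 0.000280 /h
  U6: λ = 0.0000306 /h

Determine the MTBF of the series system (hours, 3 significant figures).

1840

Series of exponential components: λ_sys = Σ λ_i
λ_sys = 0.000130 + 0.0000431 + 0.0000199 + 0.0000396 + 0.000280 + 0.0000306 = 5.4320e-04 /h
MTBF = 1 / λ_sys = 1840 h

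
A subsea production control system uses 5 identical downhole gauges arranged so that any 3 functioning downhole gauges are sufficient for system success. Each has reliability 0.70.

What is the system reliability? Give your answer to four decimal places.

R = Σ_{i=3}^{5} C(5,i) p^i (1−p)^{5−i} with p = 0.70
C(5,3)·0.70^3·0.30^2 = 0.308700
C(5,4)·0.70^4·0.30^1 = 0.360150
C(5,5)·0.70^5·0.30^0 = 0.168070
Sum = 0.8369

0.8369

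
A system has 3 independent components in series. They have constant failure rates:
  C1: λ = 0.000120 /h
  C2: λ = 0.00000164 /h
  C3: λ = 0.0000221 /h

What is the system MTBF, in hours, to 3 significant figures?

Series of exponential components: λ_sys = Σ λ_i
λ_sys = 0.000120 + 0.00000164 + 0.0000221 = 1.4374e-04 /h
MTBF = 1 / λ_sys = 6960 h

6960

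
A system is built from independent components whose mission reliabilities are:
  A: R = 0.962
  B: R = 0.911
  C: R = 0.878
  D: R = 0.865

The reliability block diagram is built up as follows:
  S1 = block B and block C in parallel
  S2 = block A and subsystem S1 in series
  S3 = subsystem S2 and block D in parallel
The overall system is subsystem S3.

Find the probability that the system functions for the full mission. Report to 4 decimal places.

Parallel (B and C): 1 − (1 − 0.911000)(1 − 0.878000) = 0.989142
Series (A and [0.989142]): 0.962000 × 0.989142 = 0.951555
Parallel ([0.951555] and D): 1 − (1 − 0.951555)(1 − 0.865000) = 0.9935

0.9935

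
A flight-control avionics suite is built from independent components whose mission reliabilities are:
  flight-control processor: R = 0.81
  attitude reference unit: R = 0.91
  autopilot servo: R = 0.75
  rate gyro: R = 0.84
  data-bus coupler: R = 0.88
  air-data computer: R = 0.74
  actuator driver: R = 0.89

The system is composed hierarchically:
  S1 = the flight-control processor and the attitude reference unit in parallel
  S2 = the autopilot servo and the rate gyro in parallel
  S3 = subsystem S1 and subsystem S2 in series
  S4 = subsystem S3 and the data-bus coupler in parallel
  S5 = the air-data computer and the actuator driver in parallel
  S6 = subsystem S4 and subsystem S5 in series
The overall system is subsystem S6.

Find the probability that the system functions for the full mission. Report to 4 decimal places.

0.9648

Parallel (flight-control processor and attitude reference unit): 1 − (1 − 0.810000)(1 − 0.910000) = 0.982900
Parallel (autopilot servo and rate gyro): 1 − (1 − 0.750000)(1 − 0.840000) = 0.960000
Series ([0.982900] and [0.960000]): 0.982900 × 0.960000 = 0.943584
Parallel ([0.943584] and data-bus coupler): 1 − (1 − 0.943584)(1 − 0.880000) = 0.993230
Parallel (air-data computer and actuator driver): 1 − (1 − 0.740000)(1 − 0.890000) = 0.971400
Series ([0.993230] and [0.971400]): 0.993230 × 0.971400 = 0.9648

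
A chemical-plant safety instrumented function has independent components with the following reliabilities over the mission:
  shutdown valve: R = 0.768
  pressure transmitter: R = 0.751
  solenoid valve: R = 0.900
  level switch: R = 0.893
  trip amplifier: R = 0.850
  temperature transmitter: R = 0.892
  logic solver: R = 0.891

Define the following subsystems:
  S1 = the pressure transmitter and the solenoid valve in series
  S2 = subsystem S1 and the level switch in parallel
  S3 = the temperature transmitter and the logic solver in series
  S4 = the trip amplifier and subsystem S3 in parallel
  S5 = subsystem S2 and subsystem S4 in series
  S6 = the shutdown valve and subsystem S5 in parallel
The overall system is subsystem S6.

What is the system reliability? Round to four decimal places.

0.9851

Series (pressure transmitter and solenoid valve): 0.751000 × 0.900000 = 0.675900
Parallel ([0.675900] and level switch): 1 − (1 − 0.675900)(1 − 0.893000) = 0.965321
Series (temperature transmitter and logic solver): 0.892000 × 0.891000 = 0.794772
Parallel (trip amplifier and [0.794772]): 1 − (1 − 0.850000)(1 − 0.794772) = 0.969216
Series ([0.965321] and [0.969216]): 0.965321 × 0.969216 = 0.935605
Parallel (shutdown valve and [0.935605]): 1 − (1 − 0.768000)(1 − 0.935605) = 0.9851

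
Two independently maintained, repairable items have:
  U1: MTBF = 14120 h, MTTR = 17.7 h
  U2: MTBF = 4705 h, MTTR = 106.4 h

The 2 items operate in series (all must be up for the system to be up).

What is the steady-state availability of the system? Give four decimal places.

0.9767

A(U1) = MTBF/(MTBF+MTTR) = 14120/(14120+17.7) = 0.998748
A(U2) = MTBF/(MTBF+MTTR) = 4705/(4705+106.4) = 0.977886
Series availability: 0.998748 × 0.977886 = 0.9767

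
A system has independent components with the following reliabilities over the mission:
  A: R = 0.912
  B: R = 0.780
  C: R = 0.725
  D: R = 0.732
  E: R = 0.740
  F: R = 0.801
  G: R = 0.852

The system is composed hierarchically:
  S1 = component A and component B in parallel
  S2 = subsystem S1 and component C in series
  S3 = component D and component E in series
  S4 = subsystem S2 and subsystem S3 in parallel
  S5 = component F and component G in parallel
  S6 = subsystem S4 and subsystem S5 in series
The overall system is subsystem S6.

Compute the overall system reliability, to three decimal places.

0.842

Parallel (A and B): 1 − (1 − 0.91200)(1 − 0.78000) = 0.98064
Series ([0.98064] and C): 0.98064 × 0.72500 = 0.71096
Series (D and E): 0.73200 × 0.74000 = 0.54168
Parallel ([0.71096] and [0.54168]): 1 − (1 − 0.71096)(1 − 0.54168) = 0.86753
Parallel (F and G): 1 − (1 − 0.80100)(1 − 0.85200) = 0.97055
Series ([0.86753] and [0.97055]): 0.86753 × 0.97055 = 0.842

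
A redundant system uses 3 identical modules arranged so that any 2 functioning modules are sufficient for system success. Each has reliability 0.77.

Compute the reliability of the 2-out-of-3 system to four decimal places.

0.8656

R = Σ_{i=2}^{3} C(3,i) p^i (1−p)^{3−i} with p = 0.77
C(3,2)·0.77^2·0.23^1 = 0.409101
C(3,3)·0.77^3·0.23^0 = 0.456533
Sum = 0.8656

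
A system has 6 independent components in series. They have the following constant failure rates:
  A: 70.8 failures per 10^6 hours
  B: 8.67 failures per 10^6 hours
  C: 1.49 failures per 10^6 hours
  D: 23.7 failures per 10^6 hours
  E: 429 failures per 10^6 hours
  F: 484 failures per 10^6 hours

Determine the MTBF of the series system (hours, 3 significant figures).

983

Series of exponential components: λ_sys = Σ λ_i
λ_sys = 0.0000708 + 0.00000867 + 0.00000149 + 0.0000237 + 0.000429 + 0.000484 = 1.0177e-03 /h
MTBF = 1 / λ_sys = 983 h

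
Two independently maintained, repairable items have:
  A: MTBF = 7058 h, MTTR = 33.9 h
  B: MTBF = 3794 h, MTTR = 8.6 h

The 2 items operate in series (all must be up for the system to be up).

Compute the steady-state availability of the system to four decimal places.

A(A) = MTBF/(MTBF+MTTR) = 7058/(7058+33.9) = 0.995220
A(B) = MTBF/(MTBF+MTTR) = 3794/(3794+8.6) = 0.997738
Series availability: 0.995220 × 0.997738 = 0.9930

0.9930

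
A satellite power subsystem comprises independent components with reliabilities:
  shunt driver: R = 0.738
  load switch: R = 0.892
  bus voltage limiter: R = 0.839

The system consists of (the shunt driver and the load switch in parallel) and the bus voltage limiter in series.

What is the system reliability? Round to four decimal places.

0.8153

Parallel (shunt driver and load switch): 1 − (1 − 0.738000)(1 − 0.892000) = 0.971704
Series ([0.971704] and bus voltage limiter): 0.971704 × 0.839000 = 0.8153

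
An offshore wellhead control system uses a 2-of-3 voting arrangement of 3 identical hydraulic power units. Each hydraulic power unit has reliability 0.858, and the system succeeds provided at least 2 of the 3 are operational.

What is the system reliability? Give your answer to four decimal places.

R = Σ_{i=2}^{3} C(3,i) p^i (1−p)^{3−i} with p = 0.858
C(3,2)·0.858^2·0.142^1 = 0.313606
C(3,3)·0.858^3·0.142^0 = 0.631629
Sum = 0.9452

0.9452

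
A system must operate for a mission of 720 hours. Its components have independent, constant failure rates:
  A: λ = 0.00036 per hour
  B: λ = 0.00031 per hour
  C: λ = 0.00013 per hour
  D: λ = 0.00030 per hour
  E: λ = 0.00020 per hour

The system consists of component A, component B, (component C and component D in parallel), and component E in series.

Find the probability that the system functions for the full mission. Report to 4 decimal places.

R(A) = exp(−0.00036 × 720) = 0.771669
R(B) = exp(−0.00031 × 720) = 0.799955
R(C) = exp(−0.00013 × 720) = 0.910647
R(D) = exp(−0.00030 × 720) = 0.805735
R(E) = exp(−0.00020 × 720) = 0.865888
Parallel (C and D): 1 − (1 − 0.910647)(1 − 0.805735) = 0.982642
Series (A, B, [0.982642], and E): 0.771669 × 0.799955 × 0.982642 × 0.865888 = 0.5252

0.5252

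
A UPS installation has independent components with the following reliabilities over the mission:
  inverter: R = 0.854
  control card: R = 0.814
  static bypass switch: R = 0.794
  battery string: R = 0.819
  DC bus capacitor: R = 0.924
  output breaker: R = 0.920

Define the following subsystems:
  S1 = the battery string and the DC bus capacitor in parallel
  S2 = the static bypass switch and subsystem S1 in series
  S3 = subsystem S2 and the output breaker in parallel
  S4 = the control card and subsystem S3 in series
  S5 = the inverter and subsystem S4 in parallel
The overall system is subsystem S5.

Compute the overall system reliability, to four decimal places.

0.9708

Parallel (battery string and DC bus capacitor): 1 − (1 − 0.819000)(1 − 0.924000) = 0.986244
Series (static bypass switch and [0.986244]): 0.794000 × 0.986244 = 0.783078
Parallel ([0.783078] and output breaker): 1 − (1 − 0.783078)(1 − 0.920000) = 0.982646
Series (control card and [0.982646]): 0.814000 × 0.982646 = 0.799874
Parallel (inverter and [0.799874]): 1 − (1 − 0.854000)(1 − 0.799874) = 0.9708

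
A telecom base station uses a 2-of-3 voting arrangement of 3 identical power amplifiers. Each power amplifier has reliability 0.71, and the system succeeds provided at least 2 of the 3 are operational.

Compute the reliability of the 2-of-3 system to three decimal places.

R = Σ_{i=2}^{3} C(3,i) p^i (1−p)^{3−i} with p = 0.71
C(3,2)·0.71^2·0.29^1 = 0.43857
C(3,3)·0.71^3·0.29^0 = 0.35791
Sum = 0.796

0.796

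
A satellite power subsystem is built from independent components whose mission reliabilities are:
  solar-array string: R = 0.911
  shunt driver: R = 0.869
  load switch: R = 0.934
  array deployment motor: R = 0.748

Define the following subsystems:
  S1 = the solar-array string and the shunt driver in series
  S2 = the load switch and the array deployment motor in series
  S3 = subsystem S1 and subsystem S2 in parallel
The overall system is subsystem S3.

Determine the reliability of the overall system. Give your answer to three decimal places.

Series (solar-array string and shunt driver): 0.91100 × 0.86900 = 0.79166
Series (load switch and array deployment motor): 0.93400 × 0.74800 = 0.69863
Parallel ([0.79166] and [0.69863]): 1 − (1 − 0.79166)(1 − 0.69863) = 0.937

0.937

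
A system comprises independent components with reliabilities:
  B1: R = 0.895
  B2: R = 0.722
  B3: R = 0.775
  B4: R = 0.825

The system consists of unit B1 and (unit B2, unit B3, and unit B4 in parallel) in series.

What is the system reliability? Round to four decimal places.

0.8852

Parallel (B2, B3, and B4): 1 − (1 − 0.722000)(1 − 0.775000)(1 − 0.825000) = 0.989054
Series (B1 and [0.989054]): 0.895000 × 0.989054 = 0.8852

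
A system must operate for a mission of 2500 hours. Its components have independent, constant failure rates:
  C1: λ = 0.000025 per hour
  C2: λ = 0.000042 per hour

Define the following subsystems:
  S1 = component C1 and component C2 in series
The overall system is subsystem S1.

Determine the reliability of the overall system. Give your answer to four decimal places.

R(C1) = exp(−0.000025 × 2500) = 0.939413
R(C2) = exp(−0.000042 × 2500) = 0.900325
Series (C1 and C2): 0.939413 × 0.900325 = 0.8458

0.8458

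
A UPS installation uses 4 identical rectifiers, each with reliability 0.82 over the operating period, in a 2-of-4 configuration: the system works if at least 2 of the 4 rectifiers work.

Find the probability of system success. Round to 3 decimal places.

0.980

R = Σ_{i=2}^{4} C(4,i) p^i (1−p)^{4−i} with p = 0.82
C(4,2)·0.82^2·0.18^2 = 0.13071
C(4,3)·0.82^3·0.18^1 = 0.39698
C(4,4)·0.82^4·0.18^0 = 0.45212
Sum = 0.980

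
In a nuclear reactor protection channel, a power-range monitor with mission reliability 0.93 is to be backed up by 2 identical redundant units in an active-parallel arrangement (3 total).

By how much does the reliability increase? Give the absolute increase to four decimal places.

0.0697

R_before = 0.93
R_after = 1 − (1 − 0.93)^3 = 0.9997
ΔR = 0.9997 − 0.93 = 0.0697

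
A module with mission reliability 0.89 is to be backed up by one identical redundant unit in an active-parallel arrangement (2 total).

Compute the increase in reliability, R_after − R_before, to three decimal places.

R_before = 0.89
R_after = 1 − (1 − 0.89)^2 = 0.988
ΔR = 0.988 − 0.89 = 0.098

0.098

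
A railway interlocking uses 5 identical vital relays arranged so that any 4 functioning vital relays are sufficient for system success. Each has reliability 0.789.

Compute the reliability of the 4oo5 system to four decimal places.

R = Σ_{i=4}^{5} C(5,i) p^i (1−p)^{5−i} with p = 0.789
C(5,4)·0.789^4·0.211^1 = 0.408847
C(5,5)·0.789^5·0.211^0 = 0.305763
Sum = 0.7146

0.7146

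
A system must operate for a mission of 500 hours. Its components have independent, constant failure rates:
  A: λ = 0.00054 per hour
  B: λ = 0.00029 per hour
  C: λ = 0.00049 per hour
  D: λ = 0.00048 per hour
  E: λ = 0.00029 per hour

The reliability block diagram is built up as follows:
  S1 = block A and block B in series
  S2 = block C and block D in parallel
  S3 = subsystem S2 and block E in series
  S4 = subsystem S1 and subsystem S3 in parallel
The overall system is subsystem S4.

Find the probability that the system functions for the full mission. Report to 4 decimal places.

R(A) = exp(−0.00054 × 500) = 0.763379
R(B) = exp(−0.00029 × 500) = 0.865022
R(C) = exp(−0.00049 × 500) = 0.782705
R(D) = exp(−0.00048 × 500) = 0.786628
R(E) = exp(−0.00029 × 500) = 0.865022
Series (A and B): 0.763379 × 0.865022 = 0.660340
Parallel (C and D): 1 − (1 − 0.782705)(1 − 0.786628) = 0.953635
Series ([0.953635] and E): 0.953635 × 0.865022 = 0.824915
Parallel ([0.660340] and [0.824915]): 1 − (1 − 0.660340)(1 − 0.824915) = 0.9405

0.9405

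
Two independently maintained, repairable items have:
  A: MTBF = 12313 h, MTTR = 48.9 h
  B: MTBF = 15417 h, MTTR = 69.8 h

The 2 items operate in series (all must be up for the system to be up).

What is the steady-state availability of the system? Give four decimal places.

A(A) = MTBF/(MTBF+MTTR) = 12313/(12313+48.9) = 0.996044
A(B) = MTBF/(MTBF+MTTR) = 15417/(15417+69.8) = 0.995493
Series availability: 0.996044 × 0.995493 = 0.9916

0.9916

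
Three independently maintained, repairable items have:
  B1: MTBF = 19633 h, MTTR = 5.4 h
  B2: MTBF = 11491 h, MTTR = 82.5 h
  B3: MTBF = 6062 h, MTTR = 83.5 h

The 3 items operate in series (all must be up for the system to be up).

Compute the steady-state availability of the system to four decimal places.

0.9791

A(B1) = MTBF/(MTBF+MTTR) = 19633/(19633+5.4) = 0.999725
A(B2) = MTBF/(MTBF+MTTR) = 11491/(11491+82.5) = 0.992872
A(B3) = MTBF/(MTBF+MTTR) = 6062/(6062+83.5) = 0.986413
Series availability: 0.999725 × 0.992872 × 0.986413 = 0.9791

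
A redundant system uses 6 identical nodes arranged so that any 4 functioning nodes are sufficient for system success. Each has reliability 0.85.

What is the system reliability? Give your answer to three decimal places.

0.953

R = Σ_{i=4}^{6} C(6,i) p^i (1−p)^{6−i} with p = 0.85
C(6,4)·0.85^4·0.15^2 = 0.17618
C(6,5)·0.85^5·0.15^1 = 0.39933
C(6,6)·0.85^6·0.15^0 = 0.37715
Sum = 0.953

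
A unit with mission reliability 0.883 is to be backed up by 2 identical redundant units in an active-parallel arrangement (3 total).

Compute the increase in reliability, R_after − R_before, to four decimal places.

0.1154

R_before = 0.883
R_after = 1 − (1 − 0.883)^3 = 0.9984
ΔR = 0.9984 − 0.883 = 0.1154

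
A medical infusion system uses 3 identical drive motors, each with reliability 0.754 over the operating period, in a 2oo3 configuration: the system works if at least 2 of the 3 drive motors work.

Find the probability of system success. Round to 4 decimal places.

0.8482

R = Σ_{i=2}^{3} C(3,i) p^i (1−p)^{3−i} with p = 0.754
C(3,2)·0.754^2·0.246^1 = 0.419565
C(3,3)·0.754^3·0.246^0 = 0.428661
Sum = 0.8482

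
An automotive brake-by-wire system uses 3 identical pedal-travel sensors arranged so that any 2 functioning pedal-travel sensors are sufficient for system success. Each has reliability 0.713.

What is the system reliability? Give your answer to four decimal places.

0.8002

R = Σ_{i=2}^{3} C(3,i) p^i (1−p)^{3−i} with p = 0.713
C(3,2)·0.713^2·0.287^1 = 0.437706
C(3,3)·0.713^3·0.287^0 = 0.362467
Sum = 0.8002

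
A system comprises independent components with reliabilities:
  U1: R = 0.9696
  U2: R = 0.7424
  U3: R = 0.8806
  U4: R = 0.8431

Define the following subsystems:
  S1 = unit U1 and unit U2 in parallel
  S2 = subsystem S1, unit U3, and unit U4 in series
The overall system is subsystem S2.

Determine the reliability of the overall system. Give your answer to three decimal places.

Parallel (U1 and U2): 1 − (1 − 0.96960)(1 − 0.74240) = 0.99217
Series ([0.99217], U3, and U4): 0.99217 × 0.88060 × 0.84310 = 0.737

0.737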